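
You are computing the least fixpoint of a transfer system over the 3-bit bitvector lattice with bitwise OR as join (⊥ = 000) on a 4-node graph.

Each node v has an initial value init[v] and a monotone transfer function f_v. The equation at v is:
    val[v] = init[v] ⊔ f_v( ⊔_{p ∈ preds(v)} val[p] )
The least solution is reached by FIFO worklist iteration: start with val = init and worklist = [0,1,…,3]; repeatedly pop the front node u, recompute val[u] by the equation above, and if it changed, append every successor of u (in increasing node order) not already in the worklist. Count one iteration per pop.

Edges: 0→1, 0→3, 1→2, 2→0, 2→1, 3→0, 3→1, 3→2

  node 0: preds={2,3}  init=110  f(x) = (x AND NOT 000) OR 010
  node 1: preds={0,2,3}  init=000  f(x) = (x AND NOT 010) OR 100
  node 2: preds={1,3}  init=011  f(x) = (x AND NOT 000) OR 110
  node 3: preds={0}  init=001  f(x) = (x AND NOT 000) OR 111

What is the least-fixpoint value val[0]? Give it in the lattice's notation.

Trace (7 dequeues):
  [1] u=0 | in 011 | out 111 | prev 110 | push {}
  [2] u=1 | in 111 | out 101 | prev 000 | push {}
  [3] u=2 | in 101 | out 111 | prev 011 | push {0,1}
  [4] u=3 | in 111 | out 111 | prev 001 | push {2}
  [5] u=0 | in 111 | out 111 | ==
  [6] u=1 | in 111 | out 101 | ==
  [7] u=2 | in 111 | out 111 | ==

Converged values:
  [0] 111
  [1] 101
  [2] 111
  [3] 111

111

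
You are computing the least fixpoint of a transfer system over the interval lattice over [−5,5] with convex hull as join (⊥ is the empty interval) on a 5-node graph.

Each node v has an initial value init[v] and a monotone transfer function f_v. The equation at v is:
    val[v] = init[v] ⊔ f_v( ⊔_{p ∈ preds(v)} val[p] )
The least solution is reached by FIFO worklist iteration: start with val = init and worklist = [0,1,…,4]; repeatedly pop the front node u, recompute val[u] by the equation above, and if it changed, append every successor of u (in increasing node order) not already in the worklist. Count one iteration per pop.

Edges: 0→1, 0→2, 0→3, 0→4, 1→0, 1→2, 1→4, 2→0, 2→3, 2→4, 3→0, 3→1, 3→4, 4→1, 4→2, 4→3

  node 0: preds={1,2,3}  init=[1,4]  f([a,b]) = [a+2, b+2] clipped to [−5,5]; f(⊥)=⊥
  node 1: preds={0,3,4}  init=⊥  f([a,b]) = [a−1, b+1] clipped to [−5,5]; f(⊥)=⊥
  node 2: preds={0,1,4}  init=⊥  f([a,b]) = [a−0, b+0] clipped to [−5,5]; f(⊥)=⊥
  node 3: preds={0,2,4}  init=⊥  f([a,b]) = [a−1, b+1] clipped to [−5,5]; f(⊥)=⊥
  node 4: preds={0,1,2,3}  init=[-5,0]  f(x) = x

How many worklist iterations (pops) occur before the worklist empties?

10

Iteration log — 10 steps:
  step 1. node 0  ⊔preds=⊥  new=[1,4]  stable
  step 2. node 1  ⊔preds=[-5,4]  new=[-5,5]  old=⊥  +wl: 0
  step 3. node 2  ⊔preds=[-5,5]  new=[-5,5]  old=⊥  +wl: 
  step 4. node 3  ⊔preds=[-5,5]  new=[-5,5]  old=⊥  +wl: 1
  step 5. node 4  ⊔preds=[-5,5]  new=[-5,5]  old=[-5,0]  +wl: 2,3
  step 6. node 0  ⊔preds=[-5,5]  new=[-3,5]  old=[1,4]  +wl: 4
  step 7. node 1  ⊔preds=[-5,5]  new=[-5,5]  stable
  step 8. node 2  ⊔preds=[-5,5]  new=[-5,5]  stable
  step 9. node 3  ⊔preds=[-5,5]  new=[-5,5]  stable
  step 10. node 4  ⊔preds=[-5,5]  new=[-5,5]  stable

Least fixpoint reached:
  node 0: [-3,5]
  node 1: [-5,5]
  node 2: [-5,5]
  node 3: [-5,5]
  node 4: [-5,5]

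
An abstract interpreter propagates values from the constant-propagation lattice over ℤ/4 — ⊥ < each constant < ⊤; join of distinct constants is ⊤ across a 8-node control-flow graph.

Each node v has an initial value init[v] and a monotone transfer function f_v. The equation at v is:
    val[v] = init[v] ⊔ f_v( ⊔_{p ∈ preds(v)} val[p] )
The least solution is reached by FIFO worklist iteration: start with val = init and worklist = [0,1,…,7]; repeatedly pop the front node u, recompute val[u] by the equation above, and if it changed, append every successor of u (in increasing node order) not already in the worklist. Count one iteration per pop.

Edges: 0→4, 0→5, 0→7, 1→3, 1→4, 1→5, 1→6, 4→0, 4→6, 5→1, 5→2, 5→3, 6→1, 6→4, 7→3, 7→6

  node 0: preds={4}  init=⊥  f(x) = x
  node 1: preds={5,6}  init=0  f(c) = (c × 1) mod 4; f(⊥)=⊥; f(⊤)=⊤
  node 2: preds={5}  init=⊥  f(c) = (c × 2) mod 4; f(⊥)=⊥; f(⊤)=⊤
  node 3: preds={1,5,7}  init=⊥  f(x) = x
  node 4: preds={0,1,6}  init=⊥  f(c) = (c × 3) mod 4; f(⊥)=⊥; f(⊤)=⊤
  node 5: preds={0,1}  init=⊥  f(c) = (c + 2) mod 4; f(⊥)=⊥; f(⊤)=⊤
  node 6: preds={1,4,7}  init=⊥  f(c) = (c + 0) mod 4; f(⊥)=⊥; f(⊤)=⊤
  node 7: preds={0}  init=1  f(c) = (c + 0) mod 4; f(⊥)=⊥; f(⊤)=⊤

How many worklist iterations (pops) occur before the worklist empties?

Iteration log — 23 steps:
  step 1. node 0  ⊔preds=⊥  new=⊥  stable
  step 2. node 1  ⊔preds=⊥  new=0  stable
  step 3. node 2  ⊔preds=⊥  new=⊥  stable
  step 4. node 3  ⊔preds=⊤  new=⊤  old=⊥  +wl: 
  step 5. node 4  ⊔preds=0  new=0  old=⊥  +wl: 0
  step 6. node 5  ⊔preds=0  new=2  old=⊥  +wl: 1,2,3
  step 7. node 6  ⊔preds=⊤  new=⊤  old=⊥  +wl: 4
  step 8. node 7  ⊔preds=⊥  new=1  stable
  step 9. node 0  ⊔preds=0  new=0  old=⊥  +wl: 5,7
  step 10. node 1  ⊔preds=⊤  new=⊤  old=0  +wl: 6
  step 11. node 2  ⊔preds=2  new=0  old=⊥  +wl: 
  step 12. node 3  ⊔preds=⊤  new=⊤  stable
  step 13. node 4  ⊔preds=⊤  new=⊤  old=0  +wl: 0
  step 14. node 5  ⊔preds=⊤  new=⊤  old=2  +wl: 1,2,3
  step 15. node 7  ⊔preds=0  new=⊤  old=1  +wl: 
  step 16. node 6  ⊔preds=⊤  new=⊤  stable
  step 17. node 0  ⊔preds=⊤  new=⊤  old=0  +wl: 4,5,7
  step 18. node 1  ⊔preds=⊤  new=⊤  stable
  step 19. node 2  ⊔preds=⊤  new=⊤  old=0  +wl: 
  step 20. node 3  ⊔preds=⊤  new=⊤  stable
  step 21. node 4  ⊔preds=⊤  new=⊤  stable
  step 22. node 5  ⊔preds=⊤  new=⊤  stable
  step 23. node 7  ⊔preds=⊤  new=⊤  stable

Least fixpoint reached:
  node 0: ⊤
  node 1: ⊤
  node 2: ⊤
  node 3: ⊤
  node 4: ⊤
  node 5: ⊤
  node 6: ⊤
  node 7: ⊤

23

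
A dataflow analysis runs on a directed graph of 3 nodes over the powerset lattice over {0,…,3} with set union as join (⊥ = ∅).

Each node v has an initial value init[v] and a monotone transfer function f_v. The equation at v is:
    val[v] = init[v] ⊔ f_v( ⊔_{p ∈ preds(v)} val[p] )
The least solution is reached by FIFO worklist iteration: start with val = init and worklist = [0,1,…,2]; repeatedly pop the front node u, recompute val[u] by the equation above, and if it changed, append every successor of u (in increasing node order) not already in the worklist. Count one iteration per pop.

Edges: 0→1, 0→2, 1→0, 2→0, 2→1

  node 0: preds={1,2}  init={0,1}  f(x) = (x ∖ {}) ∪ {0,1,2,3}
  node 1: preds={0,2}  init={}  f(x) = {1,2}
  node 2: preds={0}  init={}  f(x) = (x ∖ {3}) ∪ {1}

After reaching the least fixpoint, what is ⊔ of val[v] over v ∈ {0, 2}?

{0,1,2,3}

Iteration log — 5 steps:
  step 1. node 0  ⊔preds={}  new={0,1,2,3}  old={0,1}  +wl: 
  step 2. node 1  ⊔preds={0,1,2,3}  new={1,2}  old={}  +wl: 0
  step 3. node 2  ⊔preds={0,1,2,3}  new={0,1,2}  old={}  +wl: 1
  step 4. node 0  ⊔preds={0,1,2}  new={0,1,2,3}  stable
  step 5. node 1  ⊔preds={0,1,2,3}  new={1,2}  stable

Least fixpoint reached:
  node 0: {0,1,2,3}
  node 1: {1,2}
  node 2: {0,1,2}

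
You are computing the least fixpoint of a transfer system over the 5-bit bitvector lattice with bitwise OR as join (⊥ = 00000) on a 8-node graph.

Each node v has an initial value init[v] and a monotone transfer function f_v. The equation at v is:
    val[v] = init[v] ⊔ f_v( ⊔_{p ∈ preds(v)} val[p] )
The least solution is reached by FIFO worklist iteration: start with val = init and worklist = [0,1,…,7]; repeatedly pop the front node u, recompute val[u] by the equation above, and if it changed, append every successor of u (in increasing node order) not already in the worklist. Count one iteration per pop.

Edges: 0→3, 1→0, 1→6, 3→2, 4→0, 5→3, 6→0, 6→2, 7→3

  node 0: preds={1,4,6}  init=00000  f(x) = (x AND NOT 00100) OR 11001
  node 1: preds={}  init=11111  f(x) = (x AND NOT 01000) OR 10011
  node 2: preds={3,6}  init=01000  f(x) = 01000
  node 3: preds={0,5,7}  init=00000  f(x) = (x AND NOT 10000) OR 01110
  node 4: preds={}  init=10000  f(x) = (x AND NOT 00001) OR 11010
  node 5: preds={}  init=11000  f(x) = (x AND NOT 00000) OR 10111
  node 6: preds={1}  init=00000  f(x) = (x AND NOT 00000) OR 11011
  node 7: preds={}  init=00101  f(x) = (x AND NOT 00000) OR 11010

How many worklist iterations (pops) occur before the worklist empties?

Worklist (11 pops):
  #1 pop 0: in=11111 → 11011 (was 00000); enqueue []
  #2 pop 1: in=00000 → 11111 (no change)
  #3 pop 2: in=00000 → 01000 (no change)
  #4 pop 3: in=11111 → 01111 (was 00000); enqueue [2]
  #5 pop 4: in=00000 → 11010 (was 10000); enqueue [0]
  #6 pop 5: in=00000 → 11111 (was 11000); enqueue [3]
  #7 pop 6: in=11111 → 11111 (was 00000); enqueue []
  #8 pop 7: in=00000 → 11111 (was 00101); enqueue []
  #9 pop 2: in=11111 → 01000 (no change)
  #10 pop 0: in=11111 → 11011 (no change)
  #11 pop 3: in=11111 → 01111 (no change)

Fixpoint:
  val[0] = 11011
  val[1] = 11111
  val[2] = 01000
  val[3] = 01111
  val[4] = 11010
  val[5] = 11111
  val[6] = 11111
  val[7] = 11111

11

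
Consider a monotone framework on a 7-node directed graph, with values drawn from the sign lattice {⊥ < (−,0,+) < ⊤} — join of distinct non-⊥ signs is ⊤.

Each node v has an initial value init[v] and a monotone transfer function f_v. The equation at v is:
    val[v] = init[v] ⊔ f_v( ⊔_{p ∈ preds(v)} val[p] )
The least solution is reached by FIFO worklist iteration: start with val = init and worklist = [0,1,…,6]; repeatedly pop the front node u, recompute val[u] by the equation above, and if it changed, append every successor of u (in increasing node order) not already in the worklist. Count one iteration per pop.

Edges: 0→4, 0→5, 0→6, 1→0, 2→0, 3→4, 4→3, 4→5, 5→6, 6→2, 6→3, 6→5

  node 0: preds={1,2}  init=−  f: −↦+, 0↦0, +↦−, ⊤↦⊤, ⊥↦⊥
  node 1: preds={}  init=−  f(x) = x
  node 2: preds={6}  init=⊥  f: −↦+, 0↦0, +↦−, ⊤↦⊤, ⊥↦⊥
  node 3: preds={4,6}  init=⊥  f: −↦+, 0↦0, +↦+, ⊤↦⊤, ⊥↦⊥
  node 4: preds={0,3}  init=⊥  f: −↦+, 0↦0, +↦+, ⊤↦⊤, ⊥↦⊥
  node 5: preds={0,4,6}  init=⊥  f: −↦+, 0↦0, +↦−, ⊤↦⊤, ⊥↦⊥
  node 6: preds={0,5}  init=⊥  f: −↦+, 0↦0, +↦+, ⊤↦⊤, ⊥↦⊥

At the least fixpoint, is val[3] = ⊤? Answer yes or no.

yes

Trace (12 dequeues):
  [1] u=0 | in − | out ⊤ | prev − | push {}
  [2] u=1 | in ⊥ | out − | ==
  [3] u=2 | in ⊥ | out ⊥ | ==
  [4] u=3 | in ⊥ | out ⊥ | ==
  [5] u=4 | in ⊤ | out ⊤ | prev ⊥ | push {3}
  [6] u=5 | in ⊤ | out ⊤ | prev ⊥ | push {}
  [7] u=6 | in ⊤ | out ⊤ | prev ⊥ | push {2,5}
  [8] u=3 | in ⊤ | out ⊤ | prev ⊥ | push {4}
  [9] u=2 | in ⊤ | out ⊤ | prev ⊥ | push {0}
  [10] u=5 | in ⊤ | out ⊤ | ==
  [11] u=4 | in ⊤ | out ⊤ | ==
  [12] u=0 | in ⊤ | out ⊤ | ==

Converged values:
  [0] ⊤
  [1] −
  [2] ⊤
  [3] ⊤
  [4] ⊤
  [5] ⊤
  [6] ⊤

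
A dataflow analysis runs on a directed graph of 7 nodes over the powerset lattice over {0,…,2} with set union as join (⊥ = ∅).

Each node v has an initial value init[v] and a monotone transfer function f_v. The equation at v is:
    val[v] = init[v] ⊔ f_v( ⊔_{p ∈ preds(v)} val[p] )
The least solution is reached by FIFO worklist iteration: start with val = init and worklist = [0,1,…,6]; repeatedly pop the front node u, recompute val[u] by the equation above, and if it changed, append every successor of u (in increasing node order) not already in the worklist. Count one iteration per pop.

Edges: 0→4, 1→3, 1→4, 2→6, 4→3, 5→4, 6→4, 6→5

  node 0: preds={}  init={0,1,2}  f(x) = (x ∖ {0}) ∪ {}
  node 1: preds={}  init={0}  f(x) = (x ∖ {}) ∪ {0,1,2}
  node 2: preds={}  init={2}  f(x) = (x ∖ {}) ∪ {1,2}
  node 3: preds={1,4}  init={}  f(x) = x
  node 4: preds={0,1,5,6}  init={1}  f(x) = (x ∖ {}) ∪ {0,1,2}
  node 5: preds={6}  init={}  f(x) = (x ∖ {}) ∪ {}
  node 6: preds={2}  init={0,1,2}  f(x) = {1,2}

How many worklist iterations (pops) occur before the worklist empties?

9

Trace (9 dequeues):
  [1] u=0 | in {} | out {0,1,2} | ==
  [2] u=1 | in {} | out {0,1,2} | prev {0} | push {}
  [3] u=2 | in {} | out {1,2} | prev {2} | push {}
  [4] u=3 | in {0,1,2} | out {0,1,2} | prev {} | push {}
  [5] u=4 | in {0,1,2} | out {0,1,2} | prev {1} | push {3}
  [6] u=5 | in {0,1,2} | out {0,1,2} | prev {} | push {4}
  [7] u=6 | in {1,2} | out {0,1,2} | ==
  [8] u=3 | in {0,1,2} | out {0,1,2} | ==
  [9] u=4 | in {0,1,2} | out {0,1,2} | ==

Converged values:
  [0] {0,1,2}
  [1] {0,1,2}
  [2] {1,2}
  [3] {0,1,2}
  [4] {0,1,2}
  [5] {0,1,2}
  [6] {0,1,2}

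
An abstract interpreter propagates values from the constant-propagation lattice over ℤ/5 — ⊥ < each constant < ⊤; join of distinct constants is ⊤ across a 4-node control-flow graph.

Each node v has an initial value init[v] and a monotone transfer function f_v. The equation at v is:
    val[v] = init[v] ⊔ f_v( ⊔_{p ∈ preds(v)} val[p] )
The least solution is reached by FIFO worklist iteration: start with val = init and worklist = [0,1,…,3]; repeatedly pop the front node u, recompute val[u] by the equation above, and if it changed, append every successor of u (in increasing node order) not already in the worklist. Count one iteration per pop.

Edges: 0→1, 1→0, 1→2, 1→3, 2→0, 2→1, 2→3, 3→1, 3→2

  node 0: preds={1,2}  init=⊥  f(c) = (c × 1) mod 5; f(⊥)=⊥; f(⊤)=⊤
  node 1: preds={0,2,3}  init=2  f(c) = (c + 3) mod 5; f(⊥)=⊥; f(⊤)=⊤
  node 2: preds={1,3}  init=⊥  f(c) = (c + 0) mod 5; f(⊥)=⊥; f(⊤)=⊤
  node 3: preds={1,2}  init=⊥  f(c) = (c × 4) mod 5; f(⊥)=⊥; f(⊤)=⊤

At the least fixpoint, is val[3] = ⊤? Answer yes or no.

Worklist (7 pops):
  #1 pop 0: in=2 → 2 (was ⊥); enqueue []
  #2 pop 1: in=2 → ⊤ (was 2); enqueue [0]
  #3 pop 2: in=⊤ → ⊤ (was ⊥); enqueue [1]
  #4 pop 3: in=⊤ → ⊤ (was ⊥); enqueue [2]
  #5 pop 0: in=⊤ → ⊤ (was 2); enqueue []
  #6 pop 1: in=⊤ → ⊤ (no change)
  #7 pop 2: in=⊤ → ⊤ (no change)

Fixpoint:
  val[0] = ⊤
  val[1] = ⊤
  val[2] = ⊤
  val[3] = ⊤

yes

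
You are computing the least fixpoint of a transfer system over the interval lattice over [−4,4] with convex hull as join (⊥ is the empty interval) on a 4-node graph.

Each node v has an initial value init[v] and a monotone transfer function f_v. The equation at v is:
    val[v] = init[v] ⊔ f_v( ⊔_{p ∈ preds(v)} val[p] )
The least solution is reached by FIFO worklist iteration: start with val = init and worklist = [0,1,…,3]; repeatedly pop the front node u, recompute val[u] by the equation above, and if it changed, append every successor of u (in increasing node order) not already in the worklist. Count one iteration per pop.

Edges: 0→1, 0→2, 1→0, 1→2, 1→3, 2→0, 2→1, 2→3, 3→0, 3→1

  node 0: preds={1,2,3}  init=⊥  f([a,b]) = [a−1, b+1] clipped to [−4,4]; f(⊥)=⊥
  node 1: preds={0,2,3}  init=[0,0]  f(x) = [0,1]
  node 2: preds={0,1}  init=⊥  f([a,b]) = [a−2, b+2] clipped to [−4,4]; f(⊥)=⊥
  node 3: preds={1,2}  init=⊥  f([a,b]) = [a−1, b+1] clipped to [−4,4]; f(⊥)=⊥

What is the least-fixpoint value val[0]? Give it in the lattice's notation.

Iteration log — 10 steps:
  step 1. node 0  ⊔preds=[0,0]  new=[-1,1]  old=⊥  +wl: 
  step 2. node 1  ⊔preds=[-1,1]  new=[0,1]  old=[0,0]  +wl: 0
  step 3. node 2  ⊔preds=[-1,1]  new=[-3,3]  old=⊥  +wl: 1
  step 4. node 3  ⊔preds=[-3,3]  new=[-4,4]  old=⊥  +wl: 
  step 5. node 0  ⊔preds=[-4,4]  new=[-4,4]  old=[-1,1]  +wl: 2
  step 6. node 1  ⊔preds=[-4,4]  new=[0,1]  stable
  step 7. node 2  ⊔preds=[-4,4]  new=[-4,4]  old=[-3,3]  +wl: 0,1,3
  step 8. node 0  ⊔preds=[-4,4]  new=[-4,4]  stable
  step 9. node 1  ⊔preds=[-4,4]  new=[0,1]  stable
  step 10. node 3  ⊔preds=[-4,4]  new=[-4,4]  stable

Least fixpoint reached:
  node 0: [-4,4]
  node 1: [0,1]
  node 2: [-4,4]
  node 3: [-4,4]

[-4,4]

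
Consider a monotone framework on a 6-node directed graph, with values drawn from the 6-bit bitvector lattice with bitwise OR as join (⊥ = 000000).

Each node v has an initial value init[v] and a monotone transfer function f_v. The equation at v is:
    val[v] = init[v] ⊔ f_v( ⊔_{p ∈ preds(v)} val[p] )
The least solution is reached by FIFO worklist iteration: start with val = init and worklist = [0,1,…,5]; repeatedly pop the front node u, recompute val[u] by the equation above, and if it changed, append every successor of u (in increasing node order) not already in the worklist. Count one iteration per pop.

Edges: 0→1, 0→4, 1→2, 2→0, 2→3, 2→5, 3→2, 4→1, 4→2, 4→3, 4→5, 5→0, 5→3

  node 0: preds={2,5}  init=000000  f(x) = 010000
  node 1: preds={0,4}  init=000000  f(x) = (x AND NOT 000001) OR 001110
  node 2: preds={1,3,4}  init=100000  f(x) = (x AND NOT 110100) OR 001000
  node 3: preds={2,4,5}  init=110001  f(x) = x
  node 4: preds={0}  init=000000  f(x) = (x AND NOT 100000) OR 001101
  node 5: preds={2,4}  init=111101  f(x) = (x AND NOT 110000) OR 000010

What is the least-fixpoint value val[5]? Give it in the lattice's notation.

Worklist (10 pops):
  #1 pop 0: in=111101 → 010000 (was 000000); enqueue []
  #2 pop 1: in=010000 → 011110 (was 000000); enqueue []
  #3 pop 2: in=111111 → 101011 (was 100000); enqueue [0]
  #4 pop 3: in=111111 → 111111 (was 110001); enqueue [2]
  #5 pop 4: in=010000 → 011101 (was 000000); enqueue [1,3]
  #6 pop 5: in=111111 → 111111 (was 111101); enqueue []
  #7 pop 0: in=111111 → 010000 (no change)
  #8 pop 2: in=111111 → 101011 (no change)
  #9 pop 1: in=011101 → 011110 (no change)
  #10 pop 3: in=111111 → 111111 (no change)

Fixpoint:
  val[0] = 010000
  val[1] = 011110
  val[2] = 101011
  val[3] = 111111
  val[4] = 011101
  val[5] = 111111

111111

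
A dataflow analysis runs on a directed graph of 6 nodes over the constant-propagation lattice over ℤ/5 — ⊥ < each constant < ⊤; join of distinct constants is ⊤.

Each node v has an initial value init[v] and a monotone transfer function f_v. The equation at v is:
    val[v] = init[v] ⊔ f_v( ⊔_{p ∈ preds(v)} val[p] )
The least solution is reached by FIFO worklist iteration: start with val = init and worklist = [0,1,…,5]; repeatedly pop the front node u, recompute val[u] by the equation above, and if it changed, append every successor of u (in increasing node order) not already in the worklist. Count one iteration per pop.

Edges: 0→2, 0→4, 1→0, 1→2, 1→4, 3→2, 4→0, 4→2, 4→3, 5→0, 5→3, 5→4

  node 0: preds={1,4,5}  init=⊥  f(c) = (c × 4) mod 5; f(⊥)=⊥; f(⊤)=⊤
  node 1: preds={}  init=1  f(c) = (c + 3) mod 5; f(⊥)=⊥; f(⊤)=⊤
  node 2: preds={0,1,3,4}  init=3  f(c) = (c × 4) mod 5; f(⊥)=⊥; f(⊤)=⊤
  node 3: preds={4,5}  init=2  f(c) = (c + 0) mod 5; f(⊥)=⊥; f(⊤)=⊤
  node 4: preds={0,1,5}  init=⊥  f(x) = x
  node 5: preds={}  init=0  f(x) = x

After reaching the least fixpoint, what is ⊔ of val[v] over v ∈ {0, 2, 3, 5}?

Worklist (9 pops):
  #1 pop 0: in=⊤ → ⊤ (was ⊥); enqueue []
  #2 pop 1: in=⊥ → 1 (no change)
  #3 pop 2: in=⊤ → ⊤ (was 3); enqueue []
  #4 pop 3: in=0 → ⊤ (was 2); enqueue [2]
  #5 pop 4: in=⊤ → ⊤ (was ⊥); enqueue [0,3]
  #6 pop 5: in=⊥ → 0 (no change)
  #7 pop 2: in=⊤ → ⊤ (no change)
  #8 pop 0: in=⊤ → ⊤ (no change)
  #9 pop 3: in=⊤ → ⊤ (no change)

Fixpoint:
  val[0] = ⊤
  val[1] = 1
  val[2] = ⊤
  val[3] = ⊤
  val[4] = ⊤
  val[5] = 0

⊤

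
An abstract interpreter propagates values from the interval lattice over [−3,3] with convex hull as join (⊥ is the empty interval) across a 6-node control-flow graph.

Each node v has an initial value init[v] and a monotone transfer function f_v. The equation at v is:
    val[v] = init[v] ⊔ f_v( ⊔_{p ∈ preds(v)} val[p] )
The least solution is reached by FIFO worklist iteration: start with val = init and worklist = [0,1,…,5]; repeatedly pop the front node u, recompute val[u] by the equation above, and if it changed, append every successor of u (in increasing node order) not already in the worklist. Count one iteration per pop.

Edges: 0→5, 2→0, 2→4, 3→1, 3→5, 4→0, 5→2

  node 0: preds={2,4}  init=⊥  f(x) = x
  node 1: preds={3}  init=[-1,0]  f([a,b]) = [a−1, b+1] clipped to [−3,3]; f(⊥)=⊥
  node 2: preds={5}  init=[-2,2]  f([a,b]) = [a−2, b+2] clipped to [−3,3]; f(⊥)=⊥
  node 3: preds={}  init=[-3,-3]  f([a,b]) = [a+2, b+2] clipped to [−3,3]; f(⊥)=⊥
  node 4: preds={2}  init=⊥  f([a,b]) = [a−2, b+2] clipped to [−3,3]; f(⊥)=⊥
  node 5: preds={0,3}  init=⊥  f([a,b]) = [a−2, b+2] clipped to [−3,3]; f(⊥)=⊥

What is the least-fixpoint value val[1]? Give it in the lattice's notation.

[-3,0]

Trace (11 dequeues):
  [1] u=0 | in [-2,2] | out [-2,2] | prev ⊥ | push {}
  [2] u=1 | in [-3,-3] | out [-3,0] | prev [-1,0] | push {}
  [3] u=2 | in ⊥ | out [-2,2] | ==
  [4] u=3 | in ⊥ | out [-3,-3] | ==
  [5] u=4 | in [-2,2] | out [-3,3] | prev ⊥ | push {0}
  [6] u=5 | in [-3,2] | out [-3,3] | prev ⊥ | push {2}
  [7] u=0 | in [-3,3] | out [-3,3] | prev [-2,2] | push {5}
  [8] u=2 | in [-3,3] | out [-3,3] | prev [-2,2] | push {0,4}
  [9] u=5 | in [-3,3] | out [-3,3] | ==
  [10] u=0 | in [-3,3] | out [-3,3] | ==
  [11] u=4 | in [-3,3] | out [-3,3] | ==

Converged values:
  [0] [-3,3]
  [1] [-3,0]
  [2] [-3,3]
  [3] [-3,-3]
  [4] [-3,3]
  [5] [-3,3]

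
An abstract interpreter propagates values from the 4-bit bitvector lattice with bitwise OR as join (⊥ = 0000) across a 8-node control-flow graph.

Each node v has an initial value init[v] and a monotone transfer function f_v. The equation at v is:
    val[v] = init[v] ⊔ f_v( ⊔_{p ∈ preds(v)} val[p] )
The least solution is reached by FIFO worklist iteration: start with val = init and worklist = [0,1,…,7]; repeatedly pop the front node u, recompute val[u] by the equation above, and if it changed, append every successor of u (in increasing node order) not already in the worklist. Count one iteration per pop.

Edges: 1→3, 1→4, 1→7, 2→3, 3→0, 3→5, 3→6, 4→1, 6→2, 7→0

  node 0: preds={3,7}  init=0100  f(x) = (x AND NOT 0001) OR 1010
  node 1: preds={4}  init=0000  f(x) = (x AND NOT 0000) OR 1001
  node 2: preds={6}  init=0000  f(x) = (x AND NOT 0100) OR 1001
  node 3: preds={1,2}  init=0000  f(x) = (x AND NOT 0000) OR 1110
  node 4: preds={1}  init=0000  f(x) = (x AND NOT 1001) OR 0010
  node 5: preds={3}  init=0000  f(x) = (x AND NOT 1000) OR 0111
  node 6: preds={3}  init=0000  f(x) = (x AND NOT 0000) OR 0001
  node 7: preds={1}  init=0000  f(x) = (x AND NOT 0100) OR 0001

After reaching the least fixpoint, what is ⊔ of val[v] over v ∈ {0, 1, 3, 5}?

Worklist (15 pops):
  #1 pop 0: in=0000 → 1110 (was 0100); enqueue []
  #2 pop 1: in=0000 → 1001 (was 0000); enqueue []
  #3 pop 2: in=0000 → 1001 (was 0000); enqueue []
  #4 pop 3: in=1001 → 1111 (was 0000); enqueue [0]
  #5 pop 4: in=1001 → 0010 (was 0000); enqueue [1]
  #6 pop 5: in=1111 → 0111 (was 0000); enqueue []
  #7 pop 6: in=1111 → 1111 (was 0000); enqueue [2]
  #8 pop 7: in=1001 → 1001 (was 0000); enqueue []
  #9 pop 0: in=1111 → 1110 (no change)
  #10 pop 1: in=0010 → 1011 (was 1001); enqueue [3,4,7]
  #11 pop 2: in=1111 → 1011 (was 1001); enqueue []
  #12 pop 3: in=1011 → 1111 (no change)
  #13 pop 4: in=1011 → 0010 (no change)
  #14 pop 7: in=1011 → 1011 (was 1001); enqueue [0]
  #15 pop 0: in=1111 → 1110 (no change)

Fixpoint:
  val[0] = 1110
  val[1] = 1011
  val[2] = 1011
  val[3] = 1111
  val[4] = 0010
  val[5] = 0111
  val[6] = 1111
  val[7] = 1011

1111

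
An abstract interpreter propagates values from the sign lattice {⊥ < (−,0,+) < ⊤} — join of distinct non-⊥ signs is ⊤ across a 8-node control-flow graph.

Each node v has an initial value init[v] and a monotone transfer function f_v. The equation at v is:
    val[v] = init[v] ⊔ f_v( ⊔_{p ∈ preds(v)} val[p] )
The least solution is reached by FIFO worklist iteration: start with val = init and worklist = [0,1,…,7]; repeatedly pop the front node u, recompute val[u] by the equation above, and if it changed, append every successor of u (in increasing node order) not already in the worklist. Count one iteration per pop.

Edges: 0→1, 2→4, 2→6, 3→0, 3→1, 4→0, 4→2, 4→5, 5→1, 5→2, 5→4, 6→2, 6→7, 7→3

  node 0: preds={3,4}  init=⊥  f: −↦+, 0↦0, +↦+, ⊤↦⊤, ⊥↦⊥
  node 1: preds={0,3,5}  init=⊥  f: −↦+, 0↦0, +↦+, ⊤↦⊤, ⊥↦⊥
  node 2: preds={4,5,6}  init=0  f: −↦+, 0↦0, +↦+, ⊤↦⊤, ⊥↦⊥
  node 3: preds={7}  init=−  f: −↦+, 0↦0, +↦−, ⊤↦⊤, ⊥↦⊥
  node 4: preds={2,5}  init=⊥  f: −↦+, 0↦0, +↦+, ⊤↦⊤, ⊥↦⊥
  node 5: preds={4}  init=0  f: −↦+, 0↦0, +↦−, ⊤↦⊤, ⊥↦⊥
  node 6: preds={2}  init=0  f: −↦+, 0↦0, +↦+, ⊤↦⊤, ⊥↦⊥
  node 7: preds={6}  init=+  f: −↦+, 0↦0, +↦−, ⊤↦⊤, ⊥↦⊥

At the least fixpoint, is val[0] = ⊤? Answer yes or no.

Iteration log — 13 steps:
  step 1. node 0  ⊔preds=−  new=+  old=⊥  +wl: 
  step 2. node 1  ⊔preds=⊤  new=⊤  old=⊥  +wl: 
  step 3. node 2  ⊔preds=0  new=0  stable
  step 4. node 3  ⊔preds=+  new=−  stable
  step 5. node 4  ⊔preds=0  new=0  old=⊥  +wl: 0,2
  step 6. node 5  ⊔preds=0  new=0  stable
  step 7. node 6  ⊔preds=0  new=0  stable
  step 8. node 7  ⊔preds=0  new=⊤  old=+  +wl: 3
  step 9. node 0  ⊔preds=⊤  new=⊤  old=+  +wl: 1
  step 10. node 2  ⊔preds=0  new=0  stable
  step 11. node 3  ⊔preds=⊤  new=⊤  old=−  +wl: 0
  step 12. node 1  ⊔preds=⊤  new=⊤  stable
  step 13. node 0  ⊔preds=⊤  new=⊤  stable

Least fixpoint reached:
  node 0: ⊤
  node 1: ⊤
  node 2: 0
  node 3: ⊤
  node 4: 0
  node 5: 0
  node 6: 0
  node 7: ⊤

yes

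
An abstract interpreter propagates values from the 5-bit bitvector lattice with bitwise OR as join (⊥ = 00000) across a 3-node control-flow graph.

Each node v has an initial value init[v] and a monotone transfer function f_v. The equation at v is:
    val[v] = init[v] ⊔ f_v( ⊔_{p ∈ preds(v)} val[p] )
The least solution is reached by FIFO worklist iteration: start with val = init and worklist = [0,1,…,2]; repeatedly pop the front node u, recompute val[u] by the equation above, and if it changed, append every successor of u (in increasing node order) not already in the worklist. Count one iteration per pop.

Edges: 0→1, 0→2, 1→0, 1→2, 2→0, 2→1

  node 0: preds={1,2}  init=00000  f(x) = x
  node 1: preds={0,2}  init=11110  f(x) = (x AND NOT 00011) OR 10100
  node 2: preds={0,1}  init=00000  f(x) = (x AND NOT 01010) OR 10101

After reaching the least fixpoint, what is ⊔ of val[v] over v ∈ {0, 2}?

Worklist (6 pops):
  #1 pop 0: in=11110 → 11110 (was 00000); enqueue []
  #2 pop 1: in=11110 → 11110 (no change)
  #3 pop 2: in=11110 → 10101 (was 00000); enqueue [0,1]
  #4 pop 0: in=11111 → 11111 (was 11110); enqueue [2]
  #5 pop 1: in=11111 → 11110 (no change)
  #6 pop 2: in=11111 → 10101 (no change)

Fixpoint:
  val[0] = 11111
  val[1] = 11110
  val[2] = 10101

11111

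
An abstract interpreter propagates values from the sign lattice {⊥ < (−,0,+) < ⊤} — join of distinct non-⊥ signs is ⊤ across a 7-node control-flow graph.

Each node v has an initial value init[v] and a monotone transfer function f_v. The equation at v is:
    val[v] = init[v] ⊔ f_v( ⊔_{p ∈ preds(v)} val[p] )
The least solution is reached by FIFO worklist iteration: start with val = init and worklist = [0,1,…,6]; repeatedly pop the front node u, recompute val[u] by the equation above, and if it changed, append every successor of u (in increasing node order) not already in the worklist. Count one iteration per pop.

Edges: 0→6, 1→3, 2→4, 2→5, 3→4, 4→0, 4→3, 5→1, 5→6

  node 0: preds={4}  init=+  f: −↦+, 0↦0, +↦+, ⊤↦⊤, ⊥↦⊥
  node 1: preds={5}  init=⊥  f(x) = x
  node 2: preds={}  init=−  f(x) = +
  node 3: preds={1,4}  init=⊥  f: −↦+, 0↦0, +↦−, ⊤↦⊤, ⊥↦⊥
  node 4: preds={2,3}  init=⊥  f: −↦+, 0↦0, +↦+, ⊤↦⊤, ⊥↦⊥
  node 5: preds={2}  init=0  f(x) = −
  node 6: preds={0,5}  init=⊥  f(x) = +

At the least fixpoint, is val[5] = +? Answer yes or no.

Iteration log — 13 steps:
  step 1. node 0  ⊔preds=⊥  new=+  stable
  step 2. node 1  ⊔preds=0  new=0  old=⊥  +wl: 
  step 3. node 2  ⊔preds=⊥  new=⊤  old=−  +wl: 
  step 4. node 3  ⊔preds=0  new=0  old=⊥  +wl: 
  step 5. node 4  ⊔preds=⊤  new=⊤  old=⊥  +wl: 0,3
  step 6. node 5  ⊔preds=⊤  new=⊤  old=0  +wl: 1
  step 7. node 6  ⊔preds=⊤  new=+  old=⊥  +wl: 
  step 8. node 0  ⊔preds=⊤  new=⊤  old=+  +wl: 6
  step 9. node 3  ⊔preds=⊤  new=⊤  old=0  +wl: 4
  step 10. node 1  ⊔preds=⊤  new=⊤  old=0  +wl: 3
  step 11. node 6  ⊔preds=⊤  new=+  stable
  step 12. node 4  ⊔preds=⊤  new=⊤  stable
  step 13. node 3  ⊔preds=⊤  new=⊤  stable

Least fixpoint reached:
  node 0: ⊤
  node 1: ⊤
  node 2: ⊤
  node 3: ⊤
  node 4: ⊤
  node 5: ⊤
  node 6: +

no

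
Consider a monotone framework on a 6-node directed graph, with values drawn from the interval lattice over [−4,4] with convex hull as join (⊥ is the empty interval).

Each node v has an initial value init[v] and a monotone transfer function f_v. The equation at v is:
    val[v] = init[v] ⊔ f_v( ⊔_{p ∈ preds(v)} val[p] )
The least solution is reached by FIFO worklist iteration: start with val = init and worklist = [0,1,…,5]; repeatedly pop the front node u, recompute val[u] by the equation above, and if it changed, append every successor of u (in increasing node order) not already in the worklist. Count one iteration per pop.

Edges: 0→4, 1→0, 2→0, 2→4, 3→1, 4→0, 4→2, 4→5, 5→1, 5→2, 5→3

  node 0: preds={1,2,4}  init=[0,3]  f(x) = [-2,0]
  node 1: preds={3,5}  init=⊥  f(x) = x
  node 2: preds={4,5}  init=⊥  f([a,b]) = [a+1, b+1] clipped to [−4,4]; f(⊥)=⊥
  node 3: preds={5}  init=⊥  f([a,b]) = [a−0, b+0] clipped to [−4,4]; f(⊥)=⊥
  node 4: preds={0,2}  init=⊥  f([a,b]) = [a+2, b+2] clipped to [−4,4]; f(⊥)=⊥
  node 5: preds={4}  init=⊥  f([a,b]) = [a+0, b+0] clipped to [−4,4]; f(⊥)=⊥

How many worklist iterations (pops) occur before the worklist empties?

13

Worklist (13 pops):
  #1 pop 0: in=⊥ → [-2,3] (was [0,3]); enqueue []
  #2 pop 1: in=⊥ → ⊥ (no change)
  #3 pop 2: in=⊥ → ⊥ (no change)
  #4 pop 3: in=⊥ → ⊥ (no change)
  #5 pop 4: in=[-2,3] → [0,4] (was ⊥); enqueue [0,2]
  #6 pop 5: in=[0,4] → [0,4] (was ⊥); enqueue [1,3]
  #7 pop 0: in=[0,4] → [-2,3] (no change)
  #8 pop 2: in=[0,4] → [1,4] (was ⊥); enqueue [0,4]
  #9 pop 1: in=[0,4] → [0,4] (was ⊥); enqueue []
  #10 pop 3: in=[0,4] → [0,4] (was ⊥); enqueue [1]
  #11 pop 0: in=[0,4] → [-2,3] (no change)
  #12 pop 4: in=[-2,4] → [0,4] (no change)
  #13 pop 1: in=[0,4] → [0,4] (no change)

Fixpoint:
  val[0] = [-2,3]
  val[1] = [0,4]
  val[2] = [1,4]
  val[3] = [0,4]
  val[4] = [0,4]
  val[5] = [0,4]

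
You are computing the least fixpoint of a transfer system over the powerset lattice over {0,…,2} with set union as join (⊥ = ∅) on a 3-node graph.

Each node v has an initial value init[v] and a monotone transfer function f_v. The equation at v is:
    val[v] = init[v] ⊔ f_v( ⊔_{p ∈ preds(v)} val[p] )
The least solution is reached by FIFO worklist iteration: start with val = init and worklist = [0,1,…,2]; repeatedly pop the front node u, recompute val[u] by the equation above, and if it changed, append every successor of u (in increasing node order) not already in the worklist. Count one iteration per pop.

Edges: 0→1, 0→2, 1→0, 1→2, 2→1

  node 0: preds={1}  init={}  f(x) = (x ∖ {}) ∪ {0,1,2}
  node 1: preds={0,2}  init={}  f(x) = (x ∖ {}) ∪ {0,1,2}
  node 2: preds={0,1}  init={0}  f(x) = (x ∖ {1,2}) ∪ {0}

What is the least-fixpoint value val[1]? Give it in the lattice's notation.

{0,1,2}

Worklist (4 pops):
  #1 pop 0: in={} → {0,1,2} (was {}); enqueue []
  #2 pop 1: in={0,1,2} → {0,1,2} (was {}); enqueue [0]
  #3 pop 2: in={0,1,2} → {0} (no change)
  #4 pop 0: in={0,1,2} → {0,1,2} (no change)

Fixpoint:
  val[0] = {0,1,2}
  val[1] = {0,1,2}
  val[2] = {0}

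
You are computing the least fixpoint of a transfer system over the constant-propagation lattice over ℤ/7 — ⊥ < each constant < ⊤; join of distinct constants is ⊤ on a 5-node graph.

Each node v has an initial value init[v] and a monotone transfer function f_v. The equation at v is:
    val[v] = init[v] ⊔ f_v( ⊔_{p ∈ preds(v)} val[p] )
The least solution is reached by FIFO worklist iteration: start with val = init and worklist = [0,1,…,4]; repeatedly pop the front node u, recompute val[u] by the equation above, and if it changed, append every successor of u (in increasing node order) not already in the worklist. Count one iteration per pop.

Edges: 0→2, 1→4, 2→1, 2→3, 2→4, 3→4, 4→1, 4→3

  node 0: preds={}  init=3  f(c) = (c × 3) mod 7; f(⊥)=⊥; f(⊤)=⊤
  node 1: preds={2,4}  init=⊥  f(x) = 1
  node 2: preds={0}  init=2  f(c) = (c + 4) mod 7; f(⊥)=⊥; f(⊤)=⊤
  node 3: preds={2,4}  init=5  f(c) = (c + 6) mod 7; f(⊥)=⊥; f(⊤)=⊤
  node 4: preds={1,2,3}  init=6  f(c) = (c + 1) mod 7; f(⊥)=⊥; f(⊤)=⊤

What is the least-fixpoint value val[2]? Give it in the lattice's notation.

⊤

Iteration log — 7 steps:
  step 1. node 0  ⊔preds=⊥  new=3  stable
  step 2. node 1  ⊔preds=⊤  new=1  old=⊥  +wl: 
  step 3. node 2  ⊔preds=3  new=⊤  old=2  +wl: 1
  step 4. node 3  ⊔preds=⊤  new=⊤  old=5  +wl: 
  step 5. node 4  ⊔preds=⊤  new=⊤  old=6  +wl: 3
  step 6. node 1  ⊔preds=⊤  new=1  stable
  step 7. node 3  ⊔preds=⊤  new=⊤  stable

Least fixpoint reached:
  node 0: 3
  node 1: 1
  node 2: ⊤
  node 3: ⊤
  node 4: ⊤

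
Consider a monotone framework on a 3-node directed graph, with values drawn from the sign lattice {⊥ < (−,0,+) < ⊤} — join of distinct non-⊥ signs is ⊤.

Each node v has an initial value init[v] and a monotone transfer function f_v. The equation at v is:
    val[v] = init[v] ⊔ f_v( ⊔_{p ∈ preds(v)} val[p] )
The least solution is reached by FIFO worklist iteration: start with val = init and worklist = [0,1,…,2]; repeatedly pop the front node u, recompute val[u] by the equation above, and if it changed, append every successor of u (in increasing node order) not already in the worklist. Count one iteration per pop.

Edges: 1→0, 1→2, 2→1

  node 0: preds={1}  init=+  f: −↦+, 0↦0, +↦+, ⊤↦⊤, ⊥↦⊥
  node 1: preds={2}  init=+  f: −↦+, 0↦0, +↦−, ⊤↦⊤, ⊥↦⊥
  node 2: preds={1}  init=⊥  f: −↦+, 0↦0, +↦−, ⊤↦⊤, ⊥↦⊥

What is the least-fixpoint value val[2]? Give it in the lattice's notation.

−

Worklist (4 pops):
  #1 pop 0: in=+ → + (no change)
  #2 pop 1: in=⊥ → + (no change)
  #3 pop 2: in=+ → − (was ⊥); enqueue [1]
  #4 pop 1: in=− → + (no change)

Fixpoint:
  val[0] = +
  val[1] = +
  val[2] = −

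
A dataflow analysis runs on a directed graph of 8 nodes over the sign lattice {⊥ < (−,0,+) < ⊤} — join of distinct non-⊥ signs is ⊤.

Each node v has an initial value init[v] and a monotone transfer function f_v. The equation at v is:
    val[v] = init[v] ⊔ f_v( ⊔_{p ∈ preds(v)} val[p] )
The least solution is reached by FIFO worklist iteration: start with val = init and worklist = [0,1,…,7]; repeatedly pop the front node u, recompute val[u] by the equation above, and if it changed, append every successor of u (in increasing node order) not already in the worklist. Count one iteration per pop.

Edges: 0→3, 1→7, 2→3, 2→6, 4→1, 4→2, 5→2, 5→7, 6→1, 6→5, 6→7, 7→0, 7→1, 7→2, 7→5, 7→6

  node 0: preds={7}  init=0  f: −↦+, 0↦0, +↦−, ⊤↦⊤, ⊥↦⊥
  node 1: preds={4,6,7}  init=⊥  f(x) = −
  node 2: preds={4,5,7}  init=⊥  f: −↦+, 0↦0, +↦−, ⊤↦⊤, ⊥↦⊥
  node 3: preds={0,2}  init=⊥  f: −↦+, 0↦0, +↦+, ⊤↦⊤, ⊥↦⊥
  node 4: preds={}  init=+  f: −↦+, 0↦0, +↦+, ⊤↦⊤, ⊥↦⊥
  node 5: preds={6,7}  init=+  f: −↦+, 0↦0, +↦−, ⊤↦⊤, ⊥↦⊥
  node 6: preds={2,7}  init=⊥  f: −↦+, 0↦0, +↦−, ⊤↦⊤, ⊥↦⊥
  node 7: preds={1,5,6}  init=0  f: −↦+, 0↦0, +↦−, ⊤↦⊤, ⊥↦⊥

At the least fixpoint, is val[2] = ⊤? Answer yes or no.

Iteration log — 14 steps:
  step 1. node 0  ⊔preds=0  new=0  stable
  step 2. node 1  ⊔preds=⊤  new=−  old=⊥  +wl: 
  step 3. node 2  ⊔preds=⊤  new=⊤  old=⊥  +wl: 
  step 4. node 3  ⊔preds=⊤  new=⊤  old=⊥  +wl: 
  step 5. node 4  ⊔preds=⊥  new=+  stable
  step 6. node 5  ⊔preds=0  new=⊤  old=+  +wl: 2
  step 7. node 6  ⊔preds=⊤  new=⊤  old=⊥  +wl: 1,5
  step 8. node 7  ⊔preds=⊤  new=⊤  old=0  +wl: 0,6
  step 9. node 2  ⊔preds=⊤  new=⊤  stable
  step 10. node 1  ⊔preds=⊤  new=−  stable
  step 11. node 5  ⊔preds=⊤  new=⊤  stable
  step 12. node 0  ⊔preds=⊤  new=⊤  old=0  +wl: 3
  step 13. node 6  ⊔preds=⊤  new=⊤  stable
  step 14. node 3  ⊔preds=⊤  new=⊤  stable

Least fixpoint reached:
  node 0: ⊤
  node 1: −
  node 2: ⊤
  node 3: ⊤
  node 4: +
  node 5: ⊤
  node 6: ⊤
  node 7: ⊤

yes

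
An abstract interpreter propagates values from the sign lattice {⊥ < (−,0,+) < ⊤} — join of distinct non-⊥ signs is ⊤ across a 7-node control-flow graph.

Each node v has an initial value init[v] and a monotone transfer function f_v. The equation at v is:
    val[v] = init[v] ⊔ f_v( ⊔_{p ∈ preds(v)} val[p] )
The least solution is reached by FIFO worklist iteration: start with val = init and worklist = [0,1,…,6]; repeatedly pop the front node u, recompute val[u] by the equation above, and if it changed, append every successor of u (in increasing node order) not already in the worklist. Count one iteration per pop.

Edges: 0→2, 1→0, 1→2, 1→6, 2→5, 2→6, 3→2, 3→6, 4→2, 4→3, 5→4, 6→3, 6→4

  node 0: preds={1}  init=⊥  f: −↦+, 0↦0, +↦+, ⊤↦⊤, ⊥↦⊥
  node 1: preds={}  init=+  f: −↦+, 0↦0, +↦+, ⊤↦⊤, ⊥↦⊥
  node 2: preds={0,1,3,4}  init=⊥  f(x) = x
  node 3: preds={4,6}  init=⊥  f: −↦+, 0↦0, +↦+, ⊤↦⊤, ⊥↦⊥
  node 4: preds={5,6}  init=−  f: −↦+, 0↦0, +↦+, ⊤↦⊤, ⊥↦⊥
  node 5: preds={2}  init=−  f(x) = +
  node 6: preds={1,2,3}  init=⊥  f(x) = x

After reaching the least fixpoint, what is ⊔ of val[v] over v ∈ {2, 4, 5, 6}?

⊤

Iteration log — 12 steps:
  step 1. node 0  ⊔preds=+  new=+  old=⊥  +wl: 
  step 2. node 1  ⊔preds=⊥  new=+  stable
  step 3. node 2  ⊔preds=⊤  new=⊤  old=⊥  +wl: 
  step 4. node 3  ⊔preds=−  new=+  old=⊥  +wl: 2
  step 5. node 4  ⊔preds=−  new=⊤  old=−  +wl: 3
  step 6. node 5  ⊔preds=⊤  new=⊤  old=−  +wl: 4
  step 7. node 6  ⊔preds=⊤  new=⊤  old=⊥  +wl: 
  step 8. node 2  ⊔preds=⊤  new=⊤  stable
  step 9. node 3  ⊔preds=⊤  new=⊤  old=+  +wl: 2,6
  step 10. node 4  ⊔preds=⊤  new=⊤  stable
  step 11. node 2  ⊔preds=⊤  new=⊤  stable
  step 12. node 6  ⊔preds=⊤  new=⊤  stable

Least fixpoint reached:
  node 0: +
  node 1: +
  node 2: ⊤
  node 3: ⊤
  node 4: ⊤
  node 5: ⊤
  node 6: ⊤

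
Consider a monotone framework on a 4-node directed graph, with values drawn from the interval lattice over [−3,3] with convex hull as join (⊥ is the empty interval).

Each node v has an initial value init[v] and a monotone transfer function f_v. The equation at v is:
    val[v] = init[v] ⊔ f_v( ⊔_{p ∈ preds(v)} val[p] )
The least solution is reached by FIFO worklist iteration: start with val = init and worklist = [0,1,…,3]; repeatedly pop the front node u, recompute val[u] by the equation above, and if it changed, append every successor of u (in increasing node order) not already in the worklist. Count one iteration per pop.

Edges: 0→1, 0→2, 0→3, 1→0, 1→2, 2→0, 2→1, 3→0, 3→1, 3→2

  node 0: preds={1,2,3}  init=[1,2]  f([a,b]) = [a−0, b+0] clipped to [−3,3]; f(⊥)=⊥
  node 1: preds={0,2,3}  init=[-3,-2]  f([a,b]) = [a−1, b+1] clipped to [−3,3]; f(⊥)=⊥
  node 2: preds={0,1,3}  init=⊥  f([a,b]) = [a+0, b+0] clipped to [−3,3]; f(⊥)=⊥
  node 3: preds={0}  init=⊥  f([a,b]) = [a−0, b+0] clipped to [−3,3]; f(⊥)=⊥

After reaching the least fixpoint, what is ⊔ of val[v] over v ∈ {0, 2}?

Iteration log — 11 steps:
  step 1. node 0  ⊔preds=[-3,-2]  new=[-3,2]  old=[1,2]  +wl: 
  step 2. node 1  ⊔preds=[-3,2]  new=[-3,3]  old=[-3,-2]  +wl: 0
  step 3. node 2  ⊔preds=[-3,3]  new=[-3,3]  old=⊥  +wl: 1
  step 4. node 3  ⊔preds=[-3,2]  new=[-3,2]  old=⊥  +wl: 2
  step 5. node 0  ⊔preds=[-3,3]  new=[-3,3]  old=[-3,2]  +wl: 3
  step 6. node 1  ⊔preds=[-3,3]  new=[-3,3]  stable
  step 7. node 2  ⊔preds=[-3,3]  new=[-3,3]  stable
  step 8. node 3  ⊔preds=[-3,3]  new=[-3,3]  old=[-3,2]  +wl: 0,1,2
  step 9. node 0  ⊔preds=[-3,3]  new=[-3,3]  stable
  step 10. node 1  ⊔preds=[-3,3]  new=[-3,3]  stable
  step 11. node 2  ⊔preds=[-3,3]  new=[-3,3]  stable

Least fixpoint reached:
  node 0: [-3,3]
  node 1: [-3,3]
  node 2: [-3,3]
  node 3: [-3,3]

[-3,3]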